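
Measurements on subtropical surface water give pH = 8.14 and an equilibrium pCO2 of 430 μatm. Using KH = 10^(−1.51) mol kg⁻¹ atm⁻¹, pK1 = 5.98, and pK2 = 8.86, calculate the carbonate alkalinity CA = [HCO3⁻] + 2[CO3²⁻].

[CO2*] = KH · pCO2 = 10^(−1.51) × 430×10^-6 = 1.329×10^-5 mol/kg
α₀ = 1/(1 + K1/[H⁺] + K1K2/[H⁺]²) = 1/(1 + 10^+2.16 + 10^+1.44) = 0.005777
DIC = [CO2*]/α₀ = 1.329×10^-5 / 0.005777 = 2.300 mmol/kg
CA = (α₁ + 2α₂)·DIC = (0.8351 + 2×0.1591) × 2.300 = 2.65 mmol/kg

CA = 2.65 mmol/kg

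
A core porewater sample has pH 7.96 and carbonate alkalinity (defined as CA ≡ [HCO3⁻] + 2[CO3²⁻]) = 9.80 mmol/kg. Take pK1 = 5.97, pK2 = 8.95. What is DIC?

DIC = 9.05 mmol/kg

CA = [HCO3⁻] + 2[CO3²⁻] = (α₁ + 2α₂)·DIC
At pH 7.96: [H⁺]/K1 = 10^-1.99 = 0.010233, K2/[H⁺] = 10^-0.99 = 0.10233
α₁ = 1/(1 + 0.010233 + 0.10233) = 1/1.1126 = 0.8988; α₂ = α₁·K2/[H⁺] = 0.09198
α₁ + 2α₂ = 1.0828
DIC = CA / (α₁ + 2α₂) = 9.80 / 1.0828 = 9.05 mmol/kg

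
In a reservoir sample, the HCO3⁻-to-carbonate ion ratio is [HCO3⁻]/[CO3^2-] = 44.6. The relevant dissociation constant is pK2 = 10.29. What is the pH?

From K2 = [H⁺][CO3^2-]/[HCO3⁻]:  pH = pK2 − log₁₀([HCO3⁻]/[CO3^2-])
log₁₀(44.6) = +1.649
pH = 10.29 − (+1.649) = 8.64

pH = 8.64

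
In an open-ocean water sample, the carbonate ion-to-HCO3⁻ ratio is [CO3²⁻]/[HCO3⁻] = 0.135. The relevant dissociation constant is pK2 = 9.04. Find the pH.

pH = 8.17

From K2 = [H⁺][CO3²⁻]/[HCO3⁻]:  pH = pK2 + log₁₀([CO3²⁻]/[HCO3⁻])
log₁₀(0.135) = -0.870
pH = 9.04 + (-0.870) = 8.17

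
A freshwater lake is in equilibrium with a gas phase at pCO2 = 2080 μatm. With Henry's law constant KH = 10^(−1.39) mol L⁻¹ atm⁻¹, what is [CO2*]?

[CO2*] = 84.7 μmol/L

KH = 10^(−1.39) = 4.074×10^-2 mol L⁻¹ atm⁻¹
[CO2*] = KH · pCO2 = 4.074×10^-2 × 2080×10^-6 atm = 8.47×10^-5 mol/L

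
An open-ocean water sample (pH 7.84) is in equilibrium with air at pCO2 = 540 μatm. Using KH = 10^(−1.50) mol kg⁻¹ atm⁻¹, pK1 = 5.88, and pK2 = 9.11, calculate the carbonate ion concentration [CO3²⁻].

[CO2*] = KH · pCO2 = 10^(−1.50) × 540×10^-6 = 1.708×10^-5 mol/kg
α₀ = 1/(1 + K1/[H⁺] + K1K2/[H⁺]²) = 1/(1 + 10^+1.96 + 10^+0.69) = 0.01030
DIC = [CO2*]/α₀ = 1.708×10^-5 / 0.01030 = 1.658 mmol/kg
[CO3²⁻] = α₂·DIC; α₂ = 0.05044, so [CO3²⁻] = 0.05044 × 1.658 = 0.0836 mmol/kg

[CO3²⁻] = 0.0836 mmol/kg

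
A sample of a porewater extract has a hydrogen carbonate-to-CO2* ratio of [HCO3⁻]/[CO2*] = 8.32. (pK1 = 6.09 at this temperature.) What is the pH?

From K1 = [H⁺][HCO3⁻]/[CO2*]:  pH = pK1 + log₁₀([HCO3⁻]/[CO2*])
log₁₀(8.32) = +0.920
pH = 6.09 + (+0.920) = 7.01

pH = 7.01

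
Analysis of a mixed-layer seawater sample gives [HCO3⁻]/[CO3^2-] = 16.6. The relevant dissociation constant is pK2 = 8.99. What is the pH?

From K2 = [H⁺][CO3^2-]/[HCO3⁻]:  pH = pK2 − log₁₀([HCO3⁻]/[CO3^2-])
log₁₀(16.6) = +1.220
pH = 8.99 − (+1.220) = 7.77

pH = 7.77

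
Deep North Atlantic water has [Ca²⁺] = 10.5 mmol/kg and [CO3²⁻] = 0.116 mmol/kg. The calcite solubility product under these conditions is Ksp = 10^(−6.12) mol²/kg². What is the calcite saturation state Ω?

Ksp = 10^(−6.12) = 7.586×10^-7
Ω = [Ca²⁺][CO3²⁻]/Ksp = (10.5×10^-3)(0.116×10^-3) / 7.586×10^-7 = 1.61

Ω = 1.61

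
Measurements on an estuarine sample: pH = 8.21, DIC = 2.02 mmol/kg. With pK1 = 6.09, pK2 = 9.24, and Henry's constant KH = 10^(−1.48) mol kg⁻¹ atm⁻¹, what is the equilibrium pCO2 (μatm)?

α₀ = 1 / (1 + K1/[H⁺] + K1K2/[H⁺]²) = 1 / (1 + 10^+2.12 + 10^+1.09)
   = 1 / (1 + 131.83 + 12.303) = 1/145.13 = 0.006890
[CO2*] = α₀ × DIC = 0.006890 × 2.02 = 0.01392 mmol/kg = 13.92 μmol/kg
pCO2 = [CO2*]/KH = 1.392×10^-5 / 3.311×10^-2 = 420 μatm

pCO2 = 420 μatm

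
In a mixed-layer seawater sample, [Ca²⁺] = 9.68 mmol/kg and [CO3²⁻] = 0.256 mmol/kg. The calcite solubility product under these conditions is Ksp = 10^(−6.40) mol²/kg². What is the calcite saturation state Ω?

Ksp = 10^(−6.40) = 3.981×10^-7
Ω = [Ca²⁺][CO3²⁻]/Ksp = (9.68×10^-3)(0.256×10^-3) / 3.981×10^-7 = 6.22

Ω = 6.22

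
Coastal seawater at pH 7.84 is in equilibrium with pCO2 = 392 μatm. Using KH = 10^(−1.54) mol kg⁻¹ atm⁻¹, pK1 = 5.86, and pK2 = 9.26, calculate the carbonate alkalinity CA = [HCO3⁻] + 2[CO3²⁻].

CA = 1.16 mmol/kg

[CO2*] = KH · pCO2 = 10^(−1.54) × 392×10^-6 = 1.131×10^-5 mol/kg
α₀ = 1/(1 + K1/[H⁺] + K1K2/[H⁺]²) = 1/(1 + 10^+1.98 + 10^+0.56) = 0.009987
DIC = [CO2*]/α₀ = 1.131×10^-5 / 0.009987 = 1.132 mmol/kg
CA = (α₁ + 2α₂)·DIC = (0.9538 + 2×0.03626) × 1.132 = 1.16 mmol/kg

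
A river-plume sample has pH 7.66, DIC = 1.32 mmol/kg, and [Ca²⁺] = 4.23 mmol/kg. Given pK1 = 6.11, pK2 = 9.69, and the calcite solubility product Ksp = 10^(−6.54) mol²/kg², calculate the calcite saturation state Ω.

α₂ = 1 / (1 + [H⁺]/K2 + [H⁺]²/(K1K2)) = 1 / (1 + 10^+2.03 + 10^+0.48)
   = 1 / (1 + 107.15 + 3.0200) = 1/111.17 = 0.008995
[CO3²⁻] = α₂ × DIC = 0.008995 × 1.32 = 0.01187 mmol/kg = 11.87 μmol/kg
Ksp = 10^(−6.54) = 2.884×10^-7
Ω = [Ca²⁺][CO3²⁻]/Ksp = (4.23×10^-3)(1.187×10^-5) / 2.884×10^-7 = 0.174

Ω = 0.174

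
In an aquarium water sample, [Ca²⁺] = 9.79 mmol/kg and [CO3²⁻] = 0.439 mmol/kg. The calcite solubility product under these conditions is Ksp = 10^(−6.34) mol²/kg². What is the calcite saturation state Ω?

Ω = 9.40

Ksp = 10^(−6.34) = 4.571×10^-7
Ω = [Ca²⁺][CO3²⁻]/Ksp = (9.79×10^-3)(0.439×10^-3) / 4.571×10^-7 = 9.40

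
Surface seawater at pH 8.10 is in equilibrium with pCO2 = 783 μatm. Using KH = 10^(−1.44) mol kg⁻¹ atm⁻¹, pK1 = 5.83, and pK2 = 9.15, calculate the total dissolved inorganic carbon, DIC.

DIC = 5.79 mmol/kg

[CO2*] = KH · pCO2 = 10^(−1.44) × 783×10^-6 = 2.843×10^-5 mol/kg
α₀ = 1/(1 + K1/[H⁺] + K1K2/[H⁺]²) = 1/(1 + 10^+2.27 + 10^+1.22) = 0.004907
DIC = [CO2*]/α₀ = 2.843×10^-5 / 0.004907 = 5.79 mmol/kg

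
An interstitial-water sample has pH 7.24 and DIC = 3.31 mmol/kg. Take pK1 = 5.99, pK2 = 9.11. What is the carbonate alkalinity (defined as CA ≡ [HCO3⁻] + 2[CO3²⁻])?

CA = 3.18 mmol/kg

CA = [HCO3⁻] + 2[CO3²⁻] = (α₁ + 2α₂)·DIC
At pH 7.24: [H⁺]/K1 = 10^-1.25 = 0.056234, K2/[H⁺] = 10^-1.87 = 0.013490
α₁ = 1/(1 + 0.056234 + 0.013490) = 1/1.0697 = 0.9348; α₂ = α₁·K2/[H⁺] = 0.01261
α₁ + 2α₂ = 0.9600
CA = 0.9600 × 3.31 = 3.18 mmol/kg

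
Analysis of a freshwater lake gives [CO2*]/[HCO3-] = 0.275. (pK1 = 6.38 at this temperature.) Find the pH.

From K1 = [H⁺][HCO3-]/[CO2*]:  pH = pK1 − log₁₀([CO2*]/[HCO3-])
log₁₀(0.275) = -0.561
pH = 6.38 − (-0.561) = 6.94

pH = 6.94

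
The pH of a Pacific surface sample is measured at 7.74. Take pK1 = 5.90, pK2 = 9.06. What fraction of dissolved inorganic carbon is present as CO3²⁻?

α₂ = 1 / (1 + [H⁺]/K2 + [H⁺]²/(K1K2)) = 1 / (1 + 10^+1.32 + 10^-0.52)
   = 1 / (1 + 20.893 + 0.30200) = 1/22.195 = 0.04506

α₂ = 0.0451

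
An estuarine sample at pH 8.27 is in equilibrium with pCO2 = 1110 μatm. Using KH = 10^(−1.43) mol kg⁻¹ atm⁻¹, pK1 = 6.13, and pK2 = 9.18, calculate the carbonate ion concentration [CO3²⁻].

[CO2*] = KH · pCO2 = 10^(−1.43) × 1110×10^-6 = 4.124×10^-5 mol/kg
α₀ = 1/(1 + K1/[H⁺] + K1K2/[H⁺]²) = 1/(1 + 10^+2.14 + 10^+1.23) = 0.006409
DIC = [CO2*]/α₀ = 4.124×10^-5 / 0.006409 = 6.434 mmol/kg
[CO3²⁻] = α₂·DIC; α₂ = 0.1088, so [CO3²⁻] = 0.1088 × 6.434 = 0.700 mmol/kg

[CO3²⁻] = 0.700 mmol/kg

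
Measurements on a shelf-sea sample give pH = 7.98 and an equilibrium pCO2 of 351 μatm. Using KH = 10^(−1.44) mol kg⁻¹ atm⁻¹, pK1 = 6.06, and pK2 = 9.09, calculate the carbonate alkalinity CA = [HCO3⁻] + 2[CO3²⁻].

[CO2*] = KH · pCO2 = 10^(−1.44) × 351×10^-6 = 1.274×10^-5 mol/kg
α₀ = 1/(1 + K1/[H⁺] + K1K2/[H⁺]²) = 1/(1 + 10^+1.92 + 10^+0.81) = 0.01103
DIC = [CO2*]/α₀ = 1.274×10^-5 / 0.01103 = 1.155 mmol/kg
CA = (α₁ + 2α₂)·DIC = (0.9177 + 2×0.07124) × 1.155 = 1.22 mmol/kg

CA = 1.22 mmol/kg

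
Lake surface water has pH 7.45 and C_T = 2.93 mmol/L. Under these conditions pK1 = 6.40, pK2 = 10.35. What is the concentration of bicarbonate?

[HCO3⁻] = 2.69 mmol/L

α₁ = 1 / (1 + [H⁺]/K1 + K2/[H⁺]) = 1 / (1 + 10^-1.05 + 10^-2.90)
   = 1 / (1 + 0.089125 + 0.0012589) = 1/1.0904 = 0.9171
[HCO3⁻] = α₁ × DIC = 0.9171 × 2.93 = 2.69 mmol/L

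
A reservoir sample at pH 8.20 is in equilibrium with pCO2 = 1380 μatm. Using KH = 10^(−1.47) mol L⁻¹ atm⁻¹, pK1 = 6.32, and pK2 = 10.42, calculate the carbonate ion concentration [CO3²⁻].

[CO3²⁻] = 0.0214 mmol/L

[CO2*] = KH · pCO2 = 10^(−1.47) × 1380×10^-6 = 4.676×10^-5 mol/L
α₀ = 1/(1 + K1/[H⁺] + K1K2/[H⁺]²) = 1/(1 + 10^+1.88 + 10^-0.34) = 0.01293
DIC = [CO2*]/α₀ = 4.676×10^-5 / 0.01293 = 3.615 mmol/L
[CO3²⁻] = α₂·DIC; α₂ = 0.005912, so [CO3²⁻] = 0.005912 × 3.615 = 0.0214 mmol/L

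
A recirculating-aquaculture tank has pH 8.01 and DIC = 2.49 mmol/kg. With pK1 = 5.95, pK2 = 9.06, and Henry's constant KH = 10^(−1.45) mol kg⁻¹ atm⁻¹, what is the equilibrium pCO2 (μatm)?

pCO2 = 557 μatm

α₀ = 1 / (1 + K1/[H⁺] + K1K2/[H⁺]²) = 1 / (1 + 10^+2.06 + 10^+1.01)
   = 1 / (1 + 114.82 + 10.233) = 1/126.05 = 0.007933
[CO2*] = α₀ × DIC = 0.007933 × 2.49 = 0.01975 mmol/kg = 19.75 μmol/kg
pCO2 = [CO2*]/KH = 1.975×10^-5 / 3.548×10^-2 = 557 μatm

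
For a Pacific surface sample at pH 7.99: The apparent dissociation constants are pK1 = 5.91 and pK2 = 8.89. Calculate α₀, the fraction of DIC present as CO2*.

α₀ = 1 / (1 + K1/[H⁺] + K1K2/[H⁺]²) = 1 / (1 + 10^+2.08 + 10^+1.18)
   = 1 / (1 + 120.23 + 15.136) = 1/136.36 = 0.007333

α₀ = 0.00733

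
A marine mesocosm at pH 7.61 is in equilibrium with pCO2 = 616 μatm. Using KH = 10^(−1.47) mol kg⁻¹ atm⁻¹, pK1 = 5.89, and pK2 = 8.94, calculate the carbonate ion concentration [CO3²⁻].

[CO3²⁻] = 0.0512 mmol/kg

[CO2*] = KH · pCO2 = 10^(−1.47) × 616×10^-6 = 2.087×10^-5 mol/kg
α₀ = 1/(1 + K1/[H⁺] + K1K2/[H⁺]²) = 1/(1 + 10^+1.72 + 10^+0.39) = 0.01788
DIC = [CO2*]/α₀ = 2.087×10^-5 / 0.01788 = 1.168 mmol/kg
[CO3²⁻] = α₂·DIC; α₂ = 0.04388, so [CO3²⁻] = 0.04388 × 1.168 = 0.0512 mmol/kg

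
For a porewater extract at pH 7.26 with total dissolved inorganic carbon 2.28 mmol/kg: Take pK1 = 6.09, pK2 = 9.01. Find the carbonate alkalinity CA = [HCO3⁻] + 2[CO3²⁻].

CA = 2.18 mmol/kg

CA = [HCO3⁻] + 2[CO3²⁻] = (α₁ + 2α₂)·DIC
At pH 7.26: [H⁺]/K1 = 10^-1.17 = 0.067608, K2/[H⁺] = 10^-1.75 = 0.017783
α₁ = 1/(1 + 0.067608 + 0.017783) = 1/1.0854 = 0.9213; α₂ = α₁·K2/[H⁺] = 0.01638
α₁ + 2α₂ = 0.9541
CA = 0.9541 × 2.28 = 2.18 mmol/kg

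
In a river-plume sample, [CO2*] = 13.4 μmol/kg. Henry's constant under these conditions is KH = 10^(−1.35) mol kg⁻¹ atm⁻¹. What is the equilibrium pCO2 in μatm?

pCO2 = 300 μatm

KH = 10^(−1.35) = 4.467×10^-2 mol kg⁻¹ atm⁻¹
pCO2 = [CO2*]/KH = 13.4×10^-6 / 4.467×10^-2 = 3.00×10^-4 atm = 300 μatm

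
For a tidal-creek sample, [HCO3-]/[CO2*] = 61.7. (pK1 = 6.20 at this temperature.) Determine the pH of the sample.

From K1 = [H⁺][HCO3-]/[CO2*]:  pH = pK1 + log₁₀([HCO3-]/[CO2*])
log₁₀(61.7) = +1.790
pH = 6.20 + (+1.790) = 7.99

pH = 7.99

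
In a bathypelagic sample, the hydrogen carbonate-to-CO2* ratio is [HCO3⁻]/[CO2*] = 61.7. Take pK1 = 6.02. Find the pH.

pH = 7.81

From K1 = [H⁺][HCO3⁻]/[CO2*]:  pH = pK1 + log₁₀([HCO3⁻]/[CO2*])
log₁₀(61.7) = +1.790
pH = 6.02 + (+1.790) = 7.81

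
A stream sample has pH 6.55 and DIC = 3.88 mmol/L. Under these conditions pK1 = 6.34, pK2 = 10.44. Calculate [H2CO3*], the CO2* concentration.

[CO2*] = 1.48 mmol/L

α₀ = 1 / (1 + K1/[H⁺] + K1K2/[H⁺]²) = 1 / (1 + 10^+0.21 + 10^-3.68)
   = 1 / (1 + 1.6218 + 0.00020893) = 1/2.6220 = 0.3814
[CO2*] = α₀ × DIC = 0.3814 × 3.88 = 1.48 mmol/L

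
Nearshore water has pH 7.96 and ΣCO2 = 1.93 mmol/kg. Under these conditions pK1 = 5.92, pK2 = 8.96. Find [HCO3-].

[HCO3⁻] = 1.74 mmol/kg

α₁ = 1 / (1 + [H⁺]/K1 + K2/[H⁺]) = 1 / (1 + 10^-2.04 + 10^-1.00)
   = 1 / (1 + 0.0091201 + 0.10000) = 1/1.1091 = 0.9016
[HCO3⁻] = α₁ × DIC = 0.9016 × 1.93 = 1.74 mmol/kg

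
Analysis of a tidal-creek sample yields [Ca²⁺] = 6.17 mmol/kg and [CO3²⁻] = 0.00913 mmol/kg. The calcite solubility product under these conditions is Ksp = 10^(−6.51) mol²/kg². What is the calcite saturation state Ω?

Ksp = 10^(−6.51) = 3.090×10^-7
Ω = [Ca²⁺][CO3²⁻]/Ksp = (6.17×10^-3)(0.00913×10^-3) / 3.090×10^-7 = 0.182

Ω = 0.182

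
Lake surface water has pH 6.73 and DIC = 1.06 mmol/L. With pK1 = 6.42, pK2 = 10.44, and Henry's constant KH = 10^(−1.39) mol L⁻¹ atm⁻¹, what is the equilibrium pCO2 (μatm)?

pCO2 = 8550 μatm

α₀ = 1 / (1 + K1/[H⁺] + K1K2/[H⁺]²) = 1 / (1 + 10^+0.31 + 10^-3.40)
   = 1 / (1 + 2.0417 + 0.00039811) = 1/3.0421 = 0.3287
[CO2*] = α₀ × DIC = 0.3287 × 1.06 = 0.3484 mmol/L
pCO2 = [CO2*]/KH = 3.484×10^-4 / 4.074×10^-2 = 8550 μatm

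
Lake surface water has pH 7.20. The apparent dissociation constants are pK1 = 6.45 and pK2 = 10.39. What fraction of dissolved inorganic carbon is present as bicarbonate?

α₁ = 1 / (1 + [H⁺]/K1 + K2/[H⁺]) = 1 / (1 + 10^-0.75 + 10^-3.19)
   = 1 / (1 + 0.17783 + 0.00064565) = 1/1.1785 = 0.8486

α₁ = 0.849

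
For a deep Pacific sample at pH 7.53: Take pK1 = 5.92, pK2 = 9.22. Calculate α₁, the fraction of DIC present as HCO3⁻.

α₁ = 1 / (1 + [H⁺]/K1 + K2/[H⁺]) = 1 / (1 + 10^-1.61 + 10^-1.69)
   = 1 / (1 + 0.024547 + 0.020417) = 1/1.0450 = 0.9570

α₁ = 0.957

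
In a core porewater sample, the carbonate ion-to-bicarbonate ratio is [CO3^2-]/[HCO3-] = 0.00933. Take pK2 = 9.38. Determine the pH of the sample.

pH = 7.35

From K2 = [H⁺][CO3^2-]/[HCO3-]:  pH = pK2 + log₁₀([CO3^2-]/[HCO3-])
log₁₀(0.00933) = -2.030
pH = 9.38 + (-2.030) = 7.35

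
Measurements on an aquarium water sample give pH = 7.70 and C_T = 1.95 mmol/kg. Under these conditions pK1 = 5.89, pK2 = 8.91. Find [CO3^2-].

[CO3²⁻] = 0.112 mmol/kg

α₂ = 1 / (1 + [H⁺]/K2 + [H⁺]²/(K1K2)) = 1 / (1 + 10^+1.21 + 10^-0.60)
   = 1 / (1 + 16.218 + 0.25119) = 1/17.469 = 0.05724
[CO3²⁻] = α₂ × DIC = 0.05724 × 1.95 = 0.112 mmol/kg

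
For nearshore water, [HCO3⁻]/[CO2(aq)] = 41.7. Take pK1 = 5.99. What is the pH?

From K1 = [H⁺][HCO3⁻]/[CO2(aq)]:  pH = pK1 + log₁₀([HCO3⁻]/[CO2(aq)])
log₁₀(41.7) = +1.620
pH = 5.99 + (+1.620) = 7.61

pH = 7.61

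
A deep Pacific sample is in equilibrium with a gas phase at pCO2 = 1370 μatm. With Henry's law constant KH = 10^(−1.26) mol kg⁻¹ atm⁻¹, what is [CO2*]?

KH = 10^(−1.26) = 5.495×10^-2 mol kg⁻¹ atm⁻¹
[CO2*] = KH · pCO2 = 5.495×10^-2 × 1370×10^-6 atm = 7.53×10^-5 mol/kg

[CO2*] = 75.3 μmol/kg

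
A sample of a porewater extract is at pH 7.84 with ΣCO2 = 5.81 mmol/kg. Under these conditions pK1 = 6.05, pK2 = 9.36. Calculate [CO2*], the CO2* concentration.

α₀ = 1 / (1 + K1/[H⁺] + K1K2/[H⁺]²) = 1 / (1 + 10^+1.79 + 10^+0.27)
   = 1 / (1 + 61.660 + 1.8621) = 1/64.522 = 0.01550
[CO2*] = α₀ × DIC = 0.01550 × 5.81 = 0.0900 mmol/kg

[CO2*] = 0.0900 mmol/kg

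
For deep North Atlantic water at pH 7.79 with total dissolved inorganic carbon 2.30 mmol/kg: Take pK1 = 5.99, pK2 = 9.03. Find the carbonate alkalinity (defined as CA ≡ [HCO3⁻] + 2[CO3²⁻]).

CA = [HCO3⁻] + 2[CO3²⁻] = (α₁ + 2α₂)·DIC
At pH 7.79: [H⁺]/K1 = 10^-1.80 = 0.015849, K2/[H⁺] = 10^-1.24 = 0.057544
α₁ = 1/(1 + 0.015849 + 0.057544) = 1/1.0734 = 0.9316; α₂ = α₁·K2/[H⁺] = 0.05361
α₁ + 2α₂ = 1.0388
CA = 1.0388 × 2.30 = 2.39 mmol/kg

CA = 2.39 mmol/kg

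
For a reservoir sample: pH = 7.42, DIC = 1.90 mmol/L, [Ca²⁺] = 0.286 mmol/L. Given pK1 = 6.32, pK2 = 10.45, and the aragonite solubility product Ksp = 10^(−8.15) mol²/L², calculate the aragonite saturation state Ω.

Ω = 0.0663

α₂ = 1 / (1 + [H⁺]/K2 + [H⁺]²/(K1K2)) = 1 / (1 + 10^+3.03 + 10^+1.93)
   = 1 / (1 + 1071.5 + 85.114) = 1/1157.6 = 0.0008638
[CO3²⁻] = α₂ × DIC = 0.0008638 × 1.90 = 0.001641 mmol/L = 1.641 μmol/L
Ksp = 10^(−8.15) = 7.079×10^-9
Ω = [Ca²⁺][CO3²⁻]/Ksp = (0.286×10^-3)(1.641×10^-6) / 7.079×10^-9 = 0.0663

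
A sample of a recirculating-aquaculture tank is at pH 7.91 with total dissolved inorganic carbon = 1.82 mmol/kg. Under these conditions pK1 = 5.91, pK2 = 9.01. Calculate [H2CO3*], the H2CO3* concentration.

[CO2*] = 16.7 μmol/kg

α₀ = 1 / (1 + K1/[H⁺] + K1K2/[H⁺]²) = 1 / (1 + 10^+2.00 + 10^+0.90)
   = 1 / (1 + 100.00 + 7.9433) = 1/108.94 = 0.009179
[CO2*] = α₀ × DIC = 0.009179 × 1.82 = 0.0167 mmol/kg = 16.7 μmol/kg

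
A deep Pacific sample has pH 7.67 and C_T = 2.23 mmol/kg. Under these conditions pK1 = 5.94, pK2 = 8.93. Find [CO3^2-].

α₂ = 1 / (1 + [H⁺]/K2 + [H⁺]²/(K1K2)) = 1 / (1 + 10^+1.26 + 10^-0.47)
   = 1 / (1 + 18.197 + 0.33884) = 1/19.536 = 0.05119
[CO3²⁻] = α₂ × DIC = 0.05119 × 2.23 = 0.114 mmol/kg

[CO3²⁻] = 0.114 mmol/kg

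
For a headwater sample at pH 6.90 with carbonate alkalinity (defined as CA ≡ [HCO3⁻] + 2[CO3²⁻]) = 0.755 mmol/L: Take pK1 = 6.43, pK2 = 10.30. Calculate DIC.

DIC = 1.01 mmol/L

CA = [HCO3⁻] + 2[CO3²⁻] = (α₁ + 2α₂)·DIC
At pH 6.90: [H⁺]/K1 = 10^-0.47 = 0.33884, K2/[H⁺] = 10^-3.40 = 0.00039811
α₁ = 1/(1 + 0.33884 + 0.00039811) = 1/1.3392 = 0.7467; α₂ = α₁·K2/[H⁺] = 0.0002973
α₁ + 2α₂ = 0.7473
DIC = CA / (α₁ + 2α₂) = 0.755 / 0.7473 = 1.01 mmol/L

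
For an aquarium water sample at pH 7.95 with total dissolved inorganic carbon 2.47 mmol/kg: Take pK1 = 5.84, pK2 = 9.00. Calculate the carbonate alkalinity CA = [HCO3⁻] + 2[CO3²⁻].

CA = 2.65 mmol/kg

CA = [HCO3⁻] + 2[CO3²⁻] = (α₁ + 2α₂)·DIC
At pH 7.95: [H⁺]/K1 = 10^-2.11 = 0.0077625, K2/[H⁺] = 10^-1.05 = 0.089125
α₁ = 1/(1 + 0.0077625 + 0.089125) = 1/1.0969 = 0.9117; α₂ = α₁·K2/[H⁺] = 0.08125
α₁ + 2α₂ = 1.0742
CA = 1.0742 × 2.47 = 2.65 mmol/kg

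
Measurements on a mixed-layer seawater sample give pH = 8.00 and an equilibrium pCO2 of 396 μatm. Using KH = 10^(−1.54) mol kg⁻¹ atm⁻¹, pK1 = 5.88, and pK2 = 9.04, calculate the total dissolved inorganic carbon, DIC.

[CO2*] = KH · pCO2 = 10^(−1.54) × 396×10^-6 = 1.142×10^-5 mol/kg
α₀ = 1/(1 + K1/[H⁺] + K1K2/[H⁺]²) = 1/(1 + 10^+2.12 + 10^+1.08) = 0.006904
DIC = [CO2*]/α₀ = 1.142×10^-5 / 0.006904 = 1.65 mmol/kg

DIC = 1.65 mmol/kg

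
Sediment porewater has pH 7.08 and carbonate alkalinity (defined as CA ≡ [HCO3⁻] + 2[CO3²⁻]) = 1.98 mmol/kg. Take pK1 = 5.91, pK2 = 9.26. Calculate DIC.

DIC = 2.10 mmol/kg

CA = [HCO3⁻] + 2[CO3²⁻] = (α₁ + 2α₂)·DIC
At pH 7.08: [H⁺]/K1 = 10^-1.17 = 0.067608, K2/[H⁺] = 10^-2.18 = 0.0066069
α₁ = 1/(1 + 0.067608 + 0.0066069) = 1/1.0742 = 0.9309; α₂ = α₁·K2/[H⁺] = 0.006150
α₁ + 2α₂ = 0.9432
DIC = CA / (α₁ + 2α₂) = 1.98 / 0.9432 = 2.10 mmol/kg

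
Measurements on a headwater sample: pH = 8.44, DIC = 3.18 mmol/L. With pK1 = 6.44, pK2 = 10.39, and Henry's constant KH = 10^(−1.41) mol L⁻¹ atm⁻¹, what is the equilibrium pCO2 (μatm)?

pCO2 = 800 μatm

α₀ = 1 / (1 + K1/[H⁺] + K1K2/[H⁺]²) = 1 / (1 + 10^+2.00 + 10^+0.05)
   = 1 / (1 + 100.00 + 1.1220) = 1/102.12 = 0.009792
[CO2*] = α₀ × DIC = 0.009792 × 3.18 = 0.03114 mmol/L
pCO2 = [CO2*]/KH = 3.114×10^-5 / 3.890×10^-2 = 800 μatm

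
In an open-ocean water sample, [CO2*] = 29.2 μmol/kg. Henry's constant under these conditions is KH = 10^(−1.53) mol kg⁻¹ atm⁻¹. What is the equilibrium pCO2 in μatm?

KH = 10^(−1.53) = 2.951×10^-2 mol kg⁻¹ atm⁻¹
pCO2 = [CO2*]/KH = 29.2×10^-6 / 2.951×10^-2 = 9.89×10^-4 atm = 989 μatm

pCO2 = 989 μatm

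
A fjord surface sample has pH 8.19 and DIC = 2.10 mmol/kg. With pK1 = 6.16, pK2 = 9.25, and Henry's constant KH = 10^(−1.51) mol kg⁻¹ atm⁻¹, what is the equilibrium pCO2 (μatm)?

pCO2 = 578 μatm

α₀ = 1 / (1 + K1/[H⁺] + K1K2/[H⁺]²) = 1 / (1 + 10^+2.03 + 10^+0.97)
   = 1 / (1 + 107.15 + 9.3325) = 1/117.48 = 0.008512
[CO2*] = α₀ × DIC = 0.008512 × 2.10 = 0.01787 mmol/kg = 17.87 μmol/kg
pCO2 = [CO2*]/KH = 1.787×10^-5 / 3.090×10^-2 = 578 μatm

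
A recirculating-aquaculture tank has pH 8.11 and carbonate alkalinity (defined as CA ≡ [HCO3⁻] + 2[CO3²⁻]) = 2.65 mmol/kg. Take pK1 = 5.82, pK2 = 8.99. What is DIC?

DIC = 2.38 mmol/kg

CA = [HCO3⁻] + 2[CO3²⁻] = (α₁ + 2α₂)·DIC
At pH 8.11: [H⁺]/K1 = 10^-2.29 = 0.0051286, K2/[H⁺] = 10^-0.88 = 0.13183
α₁ = 1/(1 + 0.0051286 + 0.13183) = 1/1.1370 = 0.8795; α₂ = α₁·K2/[H⁺] = 0.1159
α₁ + 2α₂ = 1.1114
DIC = CA / (α₁ + 2α₂) = 2.65 / 1.1114 = 2.38 mmol/kg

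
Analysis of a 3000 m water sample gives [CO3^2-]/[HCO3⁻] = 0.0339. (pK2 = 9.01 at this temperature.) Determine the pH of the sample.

From K2 = [H⁺][CO3^2-]/[HCO3⁻]:  pH = pK2 + log₁₀([CO3^2-]/[HCO3⁻])
log₁₀(0.0339) = -1.470
pH = 9.01 + (-1.470) = 7.54

pH = 7.54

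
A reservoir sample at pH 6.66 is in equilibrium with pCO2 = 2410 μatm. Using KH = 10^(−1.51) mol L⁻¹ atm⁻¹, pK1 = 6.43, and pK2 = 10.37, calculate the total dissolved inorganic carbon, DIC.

[CO2*] = KH · pCO2 = 10^(−1.51) × 2410×10^-6 = 7.448×10^-5 mol/L
α₀ = 1/(1 + K1/[H⁺] + K1K2/[H⁺]²) = 1/(1 + 10^+0.23 + 10^-3.48) = 0.3706
DIC = [CO2*]/α₀ = 7.448×10^-5 / 0.3706 = 0.201 mmol/L

DIC = 0.201 mmol/L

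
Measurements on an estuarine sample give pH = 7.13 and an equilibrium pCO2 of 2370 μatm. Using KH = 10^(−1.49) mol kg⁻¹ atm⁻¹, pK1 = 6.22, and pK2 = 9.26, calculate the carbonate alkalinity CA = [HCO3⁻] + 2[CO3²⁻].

[CO2*] = KH · pCO2 = 10^(−1.49) × 2370×10^-6 = 7.669×10^-5 mol/kg
α₀ = 1/(1 + K1/[H⁺] + K1K2/[H⁺]²) = 1/(1 + 10^+0.91 + 10^-1.22) = 0.1088
DIC = [CO2*]/α₀ = 7.669×10^-5 / 0.1088 = 0.7047 mmol/kg
CA = (α₁ + 2α₂)·DIC = (0.8846 + 2×0.006558) × 0.7047 = 0.633 mmol/kg

CA = 0.633 mmol/kg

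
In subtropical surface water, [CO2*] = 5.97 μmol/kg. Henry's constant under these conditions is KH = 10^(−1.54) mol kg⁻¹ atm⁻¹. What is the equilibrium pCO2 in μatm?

KH = 10^(−1.54) = 2.884×10^-2 mol kg⁻¹ atm⁻¹
pCO2 = [CO2*]/KH = 5.97×10^-6 / 2.884×10^-2 = 2.07×10^-4 atm = 207 μatm

pCO2 = 207 μatm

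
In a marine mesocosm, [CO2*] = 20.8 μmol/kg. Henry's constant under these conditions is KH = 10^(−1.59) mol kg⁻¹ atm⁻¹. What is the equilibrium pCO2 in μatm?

KH = 10^(−1.59) = 2.570×10^-2 mol kg⁻¹ atm⁻¹
pCO2 = [CO2*]/KH = 20.8×10^-6 / 2.570×10^-2 = 8.09×10^-4 atm = 809 μatm

pCO2 = 809 μatm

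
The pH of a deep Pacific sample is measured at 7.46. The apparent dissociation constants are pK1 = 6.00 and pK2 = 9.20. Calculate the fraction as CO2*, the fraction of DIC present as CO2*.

α₀ = 0.0329

α₀ = 1 / (1 + K1/[H⁺] + K1K2/[H⁺]²) = 1 / (1 + 10^+1.46 + 10^-0.28)
   = 1 / (1 + 28.840 + 0.52481) = 1/30.365 = 0.03293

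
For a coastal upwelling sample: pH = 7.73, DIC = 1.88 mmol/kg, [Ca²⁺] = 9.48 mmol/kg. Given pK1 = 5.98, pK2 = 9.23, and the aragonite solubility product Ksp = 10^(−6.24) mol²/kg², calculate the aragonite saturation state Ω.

Ω = 0.933

α₂ = 1 / (1 + [H⁺]/K2 + [H⁺]²/(K1K2)) = 1 / (1 + 10^+1.50 + 10^-0.25)
   = 1 / (1 + 31.623 + 0.56234) = 1/33.185 = 0.03013
[CO3²⁻] = α₂ × DIC = 0.03013 × 1.88 = 0.05665 mmol/kg
Ksp = 10^(−6.24) = 5.754×10^-7
Ω = [Ca²⁺][CO3²⁻]/Ksp = (9.48×10^-3)(5.665×10^-5) / 5.754×10^-7 = 0.933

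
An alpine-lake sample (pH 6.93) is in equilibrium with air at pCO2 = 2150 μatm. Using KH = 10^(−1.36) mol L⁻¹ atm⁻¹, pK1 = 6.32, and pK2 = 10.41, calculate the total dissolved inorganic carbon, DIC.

[CO2*] = KH · pCO2 = 10^(−1.36) × 2150×10^-6 = 9.385×10^-5 mol/L
α₀ = 1/(1 + K1/[H⁺] + K1K2/[H⁺]²) = 1/(1 + 10^+0.61 + 10^-2.87) = 0.1970
DIC = [CO2*]/α₀ = 9.385×10^-5 / 0.1970 = 0.476 mmol/L

DIC = 0.476 mmol/L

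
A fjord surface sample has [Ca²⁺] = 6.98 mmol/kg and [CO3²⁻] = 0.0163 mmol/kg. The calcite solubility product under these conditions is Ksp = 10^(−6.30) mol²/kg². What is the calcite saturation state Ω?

Ω = 0.227

Ksp = 10^(−6.30) = 5.012×10^-7
Ω = [Ca²⁺][CO3²⁻]/Ksp = (6.98×10^-3)(0.0163×10^-3) / 5.012×10^-7 = 0.227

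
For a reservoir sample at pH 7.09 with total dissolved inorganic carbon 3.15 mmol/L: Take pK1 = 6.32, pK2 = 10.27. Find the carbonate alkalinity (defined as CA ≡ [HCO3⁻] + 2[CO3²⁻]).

CA = [HCO3⁻] + 2[CO3²⁻] = (α₁ + 2α₂)·DIC
At pH 7.09: [H⁺]/K1 = 10^-0.77 = 0.16982, K2/[H⁺] = 10^-3.18 = 0.00066069
α₁ = 1/(1 + 0.16982 + 0.00066069) = 1/1.1705 = 0.8543; α₂ = α₁·K2/[H⁺] = 0.0005645
α₁ + 2α₂ = 0.8555
CA = 0.8555 × 3.15 = 2.69 mmol/L

CA = 2.69 mmol/L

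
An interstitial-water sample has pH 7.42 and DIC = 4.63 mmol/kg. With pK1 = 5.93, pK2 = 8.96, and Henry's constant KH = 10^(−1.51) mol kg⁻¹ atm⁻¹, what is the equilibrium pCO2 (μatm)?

α₀ = 1 / (1 + K1/[H⁺] + K1K2/[H⁺]²) = 1 / (1 + 10^+1.49 + 10^-0.05)
   = 1 / (1 + 30.903 + 0.89125) = 1/32.794 = 0.03049
[CO2*] = α₀ × DIC = 0.03049 × 4.63 = 0.1412 mmol/kg
pCO2 = [CO2*]/KH = 1.412×10^-4 / 3.090×10^-2 = 4570 μatm

pCO2 = 4570 μatm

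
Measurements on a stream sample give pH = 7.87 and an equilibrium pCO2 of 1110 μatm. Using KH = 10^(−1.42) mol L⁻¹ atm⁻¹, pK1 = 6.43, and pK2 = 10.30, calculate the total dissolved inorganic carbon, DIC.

[CO2*] = KH · pCO2 = 10^(−1.42) × 1110×10^-6 = 4.220×10^-5 mol/L
α₀ = 1/(1 + K1/[H⁺] + K1K2/[H⁺]²) = 1/(1 + 10^+1.44 + 10^-0.99) = 0.03491
DIC = [CO2*]/α₀ = 4.220×10^-5 / 0.03491 = 1.21 mmol/L

DIC = 1.21 mmol/L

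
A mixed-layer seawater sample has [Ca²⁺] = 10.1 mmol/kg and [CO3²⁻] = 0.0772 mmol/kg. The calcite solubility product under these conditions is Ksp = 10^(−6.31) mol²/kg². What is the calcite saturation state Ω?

Ksp = 10^(−6.31) = 4.898×10^-7
Ω = [Ca²⁺][CO3²⁻]/Ksp = (10.1×10^-3)(0.0772×10^-3) / 4.898×10^-7 = 1.59

Ω = 1.59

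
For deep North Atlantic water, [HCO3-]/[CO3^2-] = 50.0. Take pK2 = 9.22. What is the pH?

From K2 = [H⁺][CO3^2-]/[HCO3-]:  pH = pK2 − log₁₀([HCO3-]/[CO3^2-])
log₁₀(50.0) = +1.699
pH = 9.22 − (+1.699) = 7.52

pH = 7.52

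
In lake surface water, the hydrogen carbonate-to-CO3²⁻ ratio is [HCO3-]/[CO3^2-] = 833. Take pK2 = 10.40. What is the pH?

From K2 = [H⁺][CO3^2-]/[HCO3-]:  pH = pK2 − log₁₀([HCO3-]/[CO3^2-])
log₁₀(833) = +2.921
pH = 10.40 − (+2.921) = 7.48

pH = 7.48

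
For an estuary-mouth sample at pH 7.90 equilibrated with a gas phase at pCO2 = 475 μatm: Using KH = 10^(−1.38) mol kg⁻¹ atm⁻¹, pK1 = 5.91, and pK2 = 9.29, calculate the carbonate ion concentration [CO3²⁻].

[CO3²⁻] = 0.0788 mmol/kg

[CO2*] = KH · pCO2 = 10^(−1.38) × 475×10^-6 = 1.980×10^-5 mol/kg
α₀ = 1/(1 + K1/[H⁺] + K1K2/[H⁺]²) = 1/(1 + 10^+1.99 + 10^+0.60) = 0.009737
DIC = [CO2*]/α₀ = 1.980×10^-5 / 0.009737 = 2.034 mmol/kg
[CO3²⁻] = α₂·DIC; α₂ = 0.03876, so [CO3²⁻] = 0.03876 × 2.034 = 0.0788 mmol/kg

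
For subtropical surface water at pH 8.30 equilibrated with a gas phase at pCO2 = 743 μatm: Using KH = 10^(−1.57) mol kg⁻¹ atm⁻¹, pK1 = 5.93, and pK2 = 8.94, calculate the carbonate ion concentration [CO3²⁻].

[CO3²⁻] = 1.07 mmol/kg

[CO2*] = KH · pCO2 = 10^(−1.57) × 743×10^-6 = 2.000×10^-5 mol/kg
α₀ = 1/(1 + K1/[H⁺] + K1K2/[H⁺]²) = 1/(1 + 10^+2.37 + 10^+1.73) = 0.003459
DIC = [CO2*]/α₀ = 2.000×10^-5 / 0.003459 = 5.782 mmol/kg
[CO3²⁻] = α₂·DIC; α₂ = 0.1857, so [CO3²⁻] = 0.1857 × 5.782 = 1.07 mmol/kg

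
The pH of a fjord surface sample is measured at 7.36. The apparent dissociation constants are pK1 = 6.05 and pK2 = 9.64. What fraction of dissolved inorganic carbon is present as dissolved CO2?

α₀ = 1 / (1 + K1/[H⁺] + K1K2/[H⁺]²) = 1 / (1 + 10^+1.31 + 10^-0.97)
   = 1 / (1 + 20.417 + 0.10715) = 1/21.525 = 0.04646

α₀ = 0.0465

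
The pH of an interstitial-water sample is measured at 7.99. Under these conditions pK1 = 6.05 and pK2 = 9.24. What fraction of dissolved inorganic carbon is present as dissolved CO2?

α₀ = 1 / (1 + K1/[H⁺] + K1K2/[H⁺]²) = 1 / (1 + 10^+1.94 + 10^+0.69)
   = 1 / (1 + 87.096 + 4.8978) = 1/92.994 = 0.01075

α₀ = 0.0108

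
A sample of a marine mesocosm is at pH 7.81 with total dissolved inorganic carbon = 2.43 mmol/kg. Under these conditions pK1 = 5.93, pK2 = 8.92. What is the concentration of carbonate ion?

α₂ = 1 / (1 + [H⁺]/K2 + [H⁺]²/(K1K2)) = 1 / (1 + 10^+1.11 + 10^-0.77)
   = 1 / (1 + 12.882 + 0.16982) = 1/14.052 = 0.07116
[CO3²⁻] = α₂ × DIC = 0.07116 × 2.43 = 0.173 mmol/kg

[CO3²⁻] = 0.173 mmol/kg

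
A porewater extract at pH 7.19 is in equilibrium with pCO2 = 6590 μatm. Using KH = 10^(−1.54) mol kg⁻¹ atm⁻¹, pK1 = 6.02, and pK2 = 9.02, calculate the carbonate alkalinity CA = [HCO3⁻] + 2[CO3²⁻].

CA = 2.89 mmol/kg

[CO2*] = KH · pCO2 = 10^(−1.54) × 6590×10^-6 = 1.901×10^-4 mol/kg
α₀ = 1/(1 + K1/[H⁺] + K1K2/[H⁺]²) = 1/(1 + 10^+1.17 + 10^-0.66) = 0.06246
DIC = [CO2*]/α₀ = 1.901×10^-4 / 0.06246 = 3.043 mmol/kg
CA = (α₁ + 2α₂)·DIC = (0.9239 + 2×0.01367) × 3.043 = 2.89 mmol/kg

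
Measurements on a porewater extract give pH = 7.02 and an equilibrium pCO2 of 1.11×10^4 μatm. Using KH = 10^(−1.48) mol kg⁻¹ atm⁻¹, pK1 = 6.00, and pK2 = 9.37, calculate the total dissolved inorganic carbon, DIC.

DIC = 4.23 mmol/kg

[CO2*] = KH · pCO2 = 10^(−1.48) × 1.11×10^4×10^-6 = 3.676×10^-4 mol/kg
α₀ = 1/(1 + K1/[H⁺] + K1K2/[H⁺]²) = 1/(1 + 10^+1.02 + 10^-1.33) = 0.08682
DIC = [CO2*]/α₀ = 3.676×10^-4 / 0.08682 = 4.23 mmol/kg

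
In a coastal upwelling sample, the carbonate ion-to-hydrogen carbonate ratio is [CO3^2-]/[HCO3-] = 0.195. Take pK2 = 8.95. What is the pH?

pH = 8.24

From K2 = [H⁺][CO3^2-]/[HCO3-]:  pH = pK2 + log₁₀([CO3^2-]/[HCO3-])
log₁₀(0.195) = -0.710
pH = 8.95 + (-0.710) = 8.24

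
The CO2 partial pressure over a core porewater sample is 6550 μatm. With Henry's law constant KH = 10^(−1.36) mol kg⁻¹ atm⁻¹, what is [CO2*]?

KH = 10^(−1.36) = 4.365×10^-2 mol kg⁻¹ atm⁻¹
[CO2*] = KH · pCO2 = 4.365×10^-2 × 6550×10^-6 atm = 2.86×10^-4 mol/kg

[CO2*] = 286 μmol/kg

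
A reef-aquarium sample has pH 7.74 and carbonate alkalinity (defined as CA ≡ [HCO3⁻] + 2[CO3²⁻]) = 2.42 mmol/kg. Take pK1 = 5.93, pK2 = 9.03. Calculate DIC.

DIC = 2.34 mmol/kg

CA = [HCO3⁻] + 2[CO3²⁻] = (α₁ + 2α₂)·DIC
At pH 7.74: [H⁺]/K1 = 10^-1.81 = 0.015488, K2/[H⁺] = 10^-1.29 = 0.051286
α₁ = 1/(1 + 0.015488 + 0.051286) = 1/1.0668 = 0.9374; α₂ = α₁·K2/[H⁺] = 0.04808
α₁ + 2α₂ = 1.0336
DIC = CA / (α₁ + 2α₂) = 2.42 / 1.0336 = 2.34 mmol/kg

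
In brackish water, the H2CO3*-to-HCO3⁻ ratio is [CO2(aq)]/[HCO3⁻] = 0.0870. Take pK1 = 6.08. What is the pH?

From K1 = [H⁺][HCO3⁻]/[CO2(aq)]:  pH = pK1 − log₁₀([CO2(aq)]/[HCO3⁻])
log₁₀(0.0870) = -1.060
pH = 6.08 − (-1.060) = 7.14

pH = 7.14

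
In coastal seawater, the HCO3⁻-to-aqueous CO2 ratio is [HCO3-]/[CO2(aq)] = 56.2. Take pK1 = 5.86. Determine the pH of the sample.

From K1 = [H⁺][HCO3-]/[CO2(aq)]:  pH = pK1 + log₁₀([HCO3-]/[CO2(aq)])
log₁₀(56.2) = +1.750
pH = 5.86 + (+1.750) = 7.61

pH = 7.61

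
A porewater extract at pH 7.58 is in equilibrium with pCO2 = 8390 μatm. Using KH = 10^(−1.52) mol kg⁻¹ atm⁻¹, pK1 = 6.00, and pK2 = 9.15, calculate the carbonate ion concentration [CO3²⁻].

[CO3²⁻] = 0.259 mmol/kg

[CO2*] = KH · pCO2 = 10^(−1.52) × 8390×10^-6 = 2.534×10^-4 mol/kg
α₀ = 1/(1 + K1/[H⁺] + K1K2/[H⁺]²) = 1/(1 + 10^+1.58 + 10^+0.01) = 0.02497
DIC = [CO2*]/α₀ = 2.534×10^-4 / 0.02497 = 10.15 mmol/kg
[CO3²⁻] = α₂·DIC; α₂ = 0.02556, so [CO3²⁻] = 0.02556 × 10.15 = 0.259 mmol/kg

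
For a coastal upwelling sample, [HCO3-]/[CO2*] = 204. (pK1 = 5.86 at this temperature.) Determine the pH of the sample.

From K1 = [H⁺][HCO3-]/[CO2*]:  pH = pK1 + log₁₀([HCO3-]/[CO2*])
log₁₀(204) = +2.310
pH = 5.86 + (+2.310) = 8.17

pH = 8.17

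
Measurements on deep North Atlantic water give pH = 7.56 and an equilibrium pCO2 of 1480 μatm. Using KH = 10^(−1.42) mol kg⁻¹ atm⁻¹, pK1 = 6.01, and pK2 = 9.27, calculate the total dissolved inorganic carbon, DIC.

DIC = 2.09 mmol/kg

[CO2*] = KH · pCO2 = 10^(−1.42) × 1480×10^-6 = 5.627×10^-5 mol/kg
α₀ = 1/(1 + K1/[H⁺] + K1K2/[H⁺]²) = 1/(1 + 10^+1.55 + 10^-0.16) = 0.02690
DIC = [CO2*]/α₀ = 5.627×10^-5 / 0.02690 = 2.09 mmol/kg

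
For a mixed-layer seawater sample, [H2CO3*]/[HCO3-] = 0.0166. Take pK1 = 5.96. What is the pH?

pH = 7.74

From K1 = [H⁺][HCO3-]/[H2CO3*]:  pH = pK1 − log₁₀([H2CO3*]/[HCO3-])
log₁₀(0.0166) = -1.780
pH = 5.96 − (-1.780) = 7.74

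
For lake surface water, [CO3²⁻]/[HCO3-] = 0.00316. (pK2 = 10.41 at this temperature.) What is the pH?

pH = 7.91

From K2 = [H⁺][CO3²⁻]/[HCO3-]:  pH = pK2 + log₁₀([CO3²⁻]/[HCO3-])
log₁₀(0.00316) = -2.500
pH = 10.41 + (-2.500) = 7.91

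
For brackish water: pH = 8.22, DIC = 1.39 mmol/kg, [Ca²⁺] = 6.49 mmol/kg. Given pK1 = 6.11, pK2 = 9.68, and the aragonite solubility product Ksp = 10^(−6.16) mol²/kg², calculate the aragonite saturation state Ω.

α₂ = 1 / (1 + [H⁺]/K2 + [H⁺]²/(K1K2)) = 1 / (1 + 10^+1.46 + 10^-0.65)
   = 1 / (1 + 28.840 + 0.22387) = 1/30.064 = 0.03326
[CO3²⁻] = α₂ × DIC = 0.03326 × 1.39 = 0.04623 mmol/kg
Ksp = 10^(−6.16) = 6.918×10^-7
Ω = [Ca²⁺][CO3²⁻]/Ksp = (6.49×10^-3)(4.623×10^-5) / 6.918×10^-7 = 0.434

Ω = 0.434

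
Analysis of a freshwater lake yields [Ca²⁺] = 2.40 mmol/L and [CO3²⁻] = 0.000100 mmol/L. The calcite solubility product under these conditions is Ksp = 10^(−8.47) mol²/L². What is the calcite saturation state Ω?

Ksp = 10^(−8.47) = 3.388×10^-9
Ω = [Ca²⁺][CO3²⁻]/Ksp = (2.40×10^-3)(0.000100×10^-3) / 3.388×10^-9 = 0.0708

Ω = 0.0708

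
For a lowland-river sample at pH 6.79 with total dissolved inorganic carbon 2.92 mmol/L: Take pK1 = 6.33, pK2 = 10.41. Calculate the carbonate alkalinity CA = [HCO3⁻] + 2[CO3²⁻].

CA = [HCO3⁻] + 2[CO3²⁻] = (α₁ + 2α₂)·DIC
At pH 6.79: [H⁺]/K1 = 10^-0.46 = 0.34674, K2/[H⁺] = 10^-3.62 = 0.00023988
α₁ = 1/(1 + 0.34674 + 0.00023988) = 1/1.3470 = 0.7424; α₂ = α₁·K2/[H⁺] = 0.0001781
α₁ + 2α₂ = 0.7428
CA = 0.7428 × 2.92 = 2.17 mmol/L

CA = 2.17 mmol/L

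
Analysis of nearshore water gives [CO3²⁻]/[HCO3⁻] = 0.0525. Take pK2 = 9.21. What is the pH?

From K2 = [H⁺][CO3²⁻]/[HCO3⁻]:  pH = pK2 + log₁₀([CO3²⁻]/[HCO3⁻])
log₁₀(0.0525) = -1.280
pH = 9.21 + (-1.280) = 7.93

pH = 7.93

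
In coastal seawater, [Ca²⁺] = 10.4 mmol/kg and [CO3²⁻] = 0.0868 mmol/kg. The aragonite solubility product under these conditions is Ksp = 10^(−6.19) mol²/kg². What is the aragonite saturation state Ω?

Ksp = 10^(−6.19) = 6.457×10^-7
Ω = [Ca²⁺][CO3²⁻]/Ksp = (10.4×10^-3)(0.0868×10^-3) / 6.457×10^-7 = 1.40

Ω = 1.40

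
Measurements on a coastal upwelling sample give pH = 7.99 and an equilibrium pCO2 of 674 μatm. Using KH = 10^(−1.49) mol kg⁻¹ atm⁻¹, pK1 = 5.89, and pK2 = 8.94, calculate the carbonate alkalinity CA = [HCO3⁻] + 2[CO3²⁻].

CA = 3.36 mmol/kg

[CO2*] = KH · pCO2 = 10^(−1.49) × 674×10^-6 = 2.181×10^-5 mol/kg
α₀ = 1/(1 + K1/[H⁺] + K1K2/[H⁺]²) = 1/(1 + 10^+2.10 + 10^+1.15) = 0.007091
DIC = [CO2*]/α₀ = 2.181×10^-5 / 0.007091 = 3.076 mmol/kg
CA = (α₁ + 2α₂)·DIC = (0.8927 + 2×0.1002) × 3.076 = 3.36 mmol/kg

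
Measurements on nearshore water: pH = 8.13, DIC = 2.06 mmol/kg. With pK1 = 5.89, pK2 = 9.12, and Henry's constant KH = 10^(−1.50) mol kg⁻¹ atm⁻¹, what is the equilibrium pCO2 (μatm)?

pCO2 = 338 μatm

α₀ = 1 / (1 + K1/[H⁺] + K1K2/[H⁺]²) = 1 / (1 + 10^+2.24 + 10^+1.25)
   = 1 / (1 + 173.78 + 17.783) = 1/192.56 = 0.005193
[CO2*] = α₀ × DIC = 0.005193 × 2.06 = 0.01070 mmol/kg = 10.70 μmol/kg
pCO2 = [CO2*]/KH = 1.070×10^-5 / 3.162×10^-2 = 338 μatm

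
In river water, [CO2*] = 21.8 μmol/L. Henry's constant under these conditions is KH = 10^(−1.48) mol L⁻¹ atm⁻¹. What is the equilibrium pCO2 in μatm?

pCO2 = 658 μatm

KH = 10^(−1.48) = 3.311×10^-2 mol L⁻¹ atm⁻¹
pCO2 = [CO2*]/KH = 21.8×10^-6 / 3.311×10^-2 = 6.58×10^-4 atm = 658 μatm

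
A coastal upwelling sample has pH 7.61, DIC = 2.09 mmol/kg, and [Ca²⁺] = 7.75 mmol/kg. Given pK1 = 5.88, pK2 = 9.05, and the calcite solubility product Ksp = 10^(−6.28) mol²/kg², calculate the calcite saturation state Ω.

α₂ = 1 / (1 + [H⁺]/K2 + [H⁺]²/(K1K2)) = 1 / (1 + 10^+1.44 + 10^-0.29)
   = 1 / (1 + 27.542 + 0.51286) = 1/29.055 = 0.03442
[CO3²⁻] = α₂ × DIC = 0.03442 × 2.09 = 0.07193 mmol/kg
Ksp = 10^(−6.28) = 5.248×10^-7
Ω = [Ca²⁺][CO3²⁻]/Ksp = (7.75×10^-3)(7.193×10^-5) / 5.248×10^-7 = 1.06

Ω = 1.06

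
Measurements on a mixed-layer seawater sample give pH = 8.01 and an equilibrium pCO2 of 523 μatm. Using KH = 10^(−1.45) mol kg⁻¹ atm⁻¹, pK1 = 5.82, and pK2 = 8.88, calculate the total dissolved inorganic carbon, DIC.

[CO2*] = KH · pCO2 = 10^(−1.45) × 523×10^-6 = 1.856×10^-5 mol/kg
α₀ = 1/(1 + K1/[H⁺] + K1K2/[H⁺]²) = 1/(1 + 10^+2.19 + 10^+1.32) = 0.005657
DIC = [CO2*]/α₀ = 1.856×10^-5 / 0.005657 = 3.28 mmol/kg

DIC = 3.28 mmol/kg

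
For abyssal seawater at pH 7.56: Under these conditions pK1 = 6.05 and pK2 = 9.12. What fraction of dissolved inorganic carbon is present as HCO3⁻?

α₁ = 1 / (1 + [H⁺]/K1 + K2/[H⁺]) = 1 / (1 + 10^-1.51 + 10^-1.56)
   = 1 / (1 + 0.030903 + 0.027542) = 1/1.0584 = 0.9448

α₁ = 0.945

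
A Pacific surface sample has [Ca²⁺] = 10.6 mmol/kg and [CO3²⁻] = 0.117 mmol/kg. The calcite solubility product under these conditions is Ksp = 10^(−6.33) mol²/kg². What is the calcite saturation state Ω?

Ksp = 10^(−6.33) = 4.677×10^-7
Ω = [Ca²⁺][CO3²⁻]/Ksp = (10.6×10^-3)(0.117×10^-3) / 4.677×10^-7 = 2.65

Ω = 2.65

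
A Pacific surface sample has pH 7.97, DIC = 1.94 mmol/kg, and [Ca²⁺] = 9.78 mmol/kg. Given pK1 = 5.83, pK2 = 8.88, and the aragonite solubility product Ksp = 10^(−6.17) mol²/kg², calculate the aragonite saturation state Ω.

α₂ = 1 / (1 + [H⁺]/K2 + [H⁺]²/(K1K2)) = 1 / (1 + 10^+0.91 + 10^-1.23)
   = 1 / (1 + 8.1283 + 0.058884) = 1/9.1872 = 0.1088
[CO3²⁻] = α₂ × DIC = 0.1088 × 1.94 = 0.2112 mmol/kg
Ksp = 10^(−6.17) = 6.761×10^-7
Ω = [Ca²⁺][CO3²⁻]/Ksp = (9.78×10^-3)(2.112×10^-4) / 6.761×10^-7 = 3.05

Ω = 3.05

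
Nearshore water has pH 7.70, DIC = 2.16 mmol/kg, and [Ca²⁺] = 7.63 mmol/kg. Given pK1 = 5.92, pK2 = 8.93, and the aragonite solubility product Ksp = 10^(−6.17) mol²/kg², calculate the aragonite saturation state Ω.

α₂ = 1 / (1 + [H⁺]/K2 + [H⁺]²/(K1K2)) = 1 / (1 + 10^+1.23 + 10^-0.55)
   = 1 / (1 + 16.982 + 0.28184) = 1/18.264 = 0.05475
[CO3²⁻] = α₂ × DIC = 0.05475 × 2.16 = 0.1183 mmol/kg
Ksp = 10^(−6.17) = 6.761×10^-7
Ω = [Ca²⁺][CO3²⁻]/Ksp = (7.63×10^-3)(1.183×10^-4) / 6.761×10^-7 = 1.33

Ω = 1.33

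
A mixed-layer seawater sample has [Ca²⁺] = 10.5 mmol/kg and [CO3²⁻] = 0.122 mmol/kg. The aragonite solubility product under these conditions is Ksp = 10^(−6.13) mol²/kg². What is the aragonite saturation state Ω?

Ω = 1.73

Ksp = 10^(−6.13) = 7.413×10^-7
Ω = [Ca²⁺][CO3²⁻]/Ksp = (10.5×10^-3)(0.122×10^-3) / 7.413×10^-7 = 1.73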